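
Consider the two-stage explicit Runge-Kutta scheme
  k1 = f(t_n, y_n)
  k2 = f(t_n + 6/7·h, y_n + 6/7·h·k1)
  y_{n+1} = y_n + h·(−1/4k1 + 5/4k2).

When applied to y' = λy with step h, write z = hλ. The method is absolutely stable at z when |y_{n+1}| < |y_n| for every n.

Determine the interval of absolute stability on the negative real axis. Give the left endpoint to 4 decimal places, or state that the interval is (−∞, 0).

On y'=λy, z=hλ:
  k1=λy_n ⇒ h·k1=z·y_n;  k2=λ(1+6/7z)y_n ⇒ h·k2=z(1+6/7z)y_n
  y_{n+1}/y_n = 1 − 1/4z + 5/4z(1+6/7z) = 1 + z + 15/14z²
  ⇒ R(z) = 1 + z + 15/14z².

Solve |R(x)|<1 on ℝ⁻.
x=-0.85: |R|=0.9241
R=1: x+15/14x²=0 ⇒ x=−14/15=-0.9333; min R=1−1/(4·15/14)=0.7667>−1
Confirm numerically:
  x=-0.608: |R|=0.78807 <1
  x=-0.572: |R|=0.77855 <1
  x=-0.564: |R|=0.77682 <1
  x=-1.498: |R|=1.90629 >1
  x=-1.436: |R|=1.77339 >1
Interval (-0.9333, 0).

(-0.9333, 0).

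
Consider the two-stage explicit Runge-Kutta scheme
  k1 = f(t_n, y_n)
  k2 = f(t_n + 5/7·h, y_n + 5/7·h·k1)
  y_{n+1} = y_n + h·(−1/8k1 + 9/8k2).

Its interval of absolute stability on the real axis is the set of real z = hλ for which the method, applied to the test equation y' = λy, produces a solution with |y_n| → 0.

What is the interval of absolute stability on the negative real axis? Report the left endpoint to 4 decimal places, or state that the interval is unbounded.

On y'=λy, z=hλ:
  k1=λy_n ⇒ h·k1=z·y_n;  k2=λ(1+5/7z)y_n ⇒ h·k2=z(1+5/7z)y_n
  y_{n+1}/y_n = 1 − 1/8z + 9/8z(1+5/7z) = 1 + z + 45/56z²
  Hence R(z) = 1 + z + 45/56z².

Need |R(x)|<1, x<0.
x=-1.3: |R|=1.0580
R=1: x+45/56x²=0 ⇒ x=−56/45=-1.2444; min R=1−1/(4·45/56)=0.6889>−1
Confirm numerically:
  x=-1.081: |R|=0.85802 <1
  x=-0.942: |R|=0.77106 <1
  x=-0.593: |R|=0.68958 <1
  x=-1.509: |R|=1.32080 >1
  x=-1.364: |R|=1.13104 >1
Interval (-1.2444, 0).

(-1.2444, 0).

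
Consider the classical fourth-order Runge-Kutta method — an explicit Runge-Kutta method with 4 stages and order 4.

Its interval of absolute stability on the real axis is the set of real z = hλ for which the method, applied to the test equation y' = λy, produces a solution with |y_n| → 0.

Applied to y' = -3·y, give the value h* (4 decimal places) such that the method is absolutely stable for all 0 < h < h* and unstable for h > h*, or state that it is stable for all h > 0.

On y'=λy, z=hλ:
  order 4, 4-stage ⇒ R(z)=1+z+z^2/2+z^3/6+z^4/24
  (e.g. R(-1.77)=0.28121, |R|=0.28121)

Need |R(x)|<1, x<0.
x=-1.77: |R|=0.2812
|R(-1.13)|=0.3359 |R(-1.07)|=0.3529 |R(-0.57)|=0.5660
Bisect:
  x_lo=-3.1697 |R|=1.7520  x_hi=-0.3449 |R|=0.7083
  mid=-1.75731 |R|=0.27965 →hi
  mid=-2.46350 |R|=0.61377 →hi
  mid=-2.81660 |R|=1.04823 →lo
  mid=-2.64005 |R|=0.80221 →hi
  mid=-2.72832 |R|=0.91745 →hi
  mid=-2.77246 |R|=0.98082 →hi
  mid=-2.79453 |R|=1.01401 →lo
  mid=-2.78349 |R|=0.99729 →hi
  mid=-2.78901 |R|=1.00562 →lo
  ...
  [-2.78539,-2.78522] ⇒ x*=-2.7853
Stable set (-2.7853, 0).

(-2.7853,0); λ=-3 ⇒ h* = 0.9284.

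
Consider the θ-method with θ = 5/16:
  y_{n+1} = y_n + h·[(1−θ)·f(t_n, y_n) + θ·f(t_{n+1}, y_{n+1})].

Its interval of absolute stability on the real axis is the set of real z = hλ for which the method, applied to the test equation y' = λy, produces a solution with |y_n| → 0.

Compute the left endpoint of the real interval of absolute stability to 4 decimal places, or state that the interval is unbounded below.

Set f=λy, z=hλ:
  y_{n+1} = y_n + z·[11/16·y_n + 5/16·y_{n+1}] ⇒ (1 − 5/16z)y_{n+1} = (1 + 11/16z)y_n
  ⇒ R(z) = (1 + 11/16z)/(1 − 5/16z).

Need |R(x)|<1, x<0.
x=-1.2: |R|=0.1273
R=−1: 1+11/16x = −1+5/16x ⇒ -3/8x=2 ⇒ x=2/(-3/8)=-5.3333
Confirm numerically:
  x=-4.178: |R|=0.81209 <1
  x=-3.058: |R|=0.56369 <1
  x=-2.590: |R|=0.43143 <1
  x=-2.387: |R|=0.36717 <1
  x=-5.490: |R|=1.02163 >1
  x=-5.444: |R|=1.01536 >1
Interval (-5.3333, 0).

z* = -5.3333.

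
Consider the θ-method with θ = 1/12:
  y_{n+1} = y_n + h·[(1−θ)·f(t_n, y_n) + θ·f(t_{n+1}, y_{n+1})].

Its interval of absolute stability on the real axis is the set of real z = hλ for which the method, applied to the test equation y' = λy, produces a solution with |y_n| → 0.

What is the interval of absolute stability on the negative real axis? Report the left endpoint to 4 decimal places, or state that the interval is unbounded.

With y'=λy (z=hλ):
  y_{n+1} = y_n + z·[11/12·y_n + 1/12·y_{n+1}] ⇒ (1 − 1/12z)y_{n+1} = (1 + 11/12z)y_n
  Hence R(z) = (1 + 11/12z)/(1 − 1/12z).

Boundary: |R(x)|=1, x<0.
x=-0.58: |R|=0.4467
R=−1: 1+11/12x = −1+1/12x ⇒ -5/6x=2 ⇒ x=2/(-5/6)=-2.4000
Confirm numerically:
  x=-2.019: |R|=0.72823 <1
  x=-1.681: |R|=0.47445 <1
  x=-1.523: |R|=0.35148 <1
  x=-2.677: |R|=1.18873 >1
  x=-2.561: |R|=1.11057 >1
Interval (-2.4000, 0).

z∈(-2.4000,0).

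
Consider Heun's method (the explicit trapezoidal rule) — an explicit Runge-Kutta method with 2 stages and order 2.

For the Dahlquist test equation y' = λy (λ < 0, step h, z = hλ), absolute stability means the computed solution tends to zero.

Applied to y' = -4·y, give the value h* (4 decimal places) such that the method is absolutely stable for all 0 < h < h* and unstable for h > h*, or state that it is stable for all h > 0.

Test eqn y'=λy, z=hλ:
  order 2, 2-stage ⇒ R(z)=1+z+z^2/2
  (e.g. R(-1.38)=0.57220, |R|=0.57220)

Boundary: |R(x)|=1, x<0.
x=-1.38: |R|=0.5722
|R(-2.01)|=1.0100 |R(-1.94)|=0.9418 |R(-0.82)|=0.5162
Bisect:
  x_lo=-2.5695 |R|=1.7317  x_hi=-0.0559 |R|=0.9457
  mid=-1.31270 |R|=0.54889 →hi
  mid=-1.94110 |R|=0.94283 →hi
  mid=-2.25530 |R|=1.28789 →lo
  mid=-2.09820 |R|=1.10302 →lo
  mid=-2.01965 |R|=1.01984 →lo
  mid=-1.98037 |R|=0.98056 →hi
  mid=-2.00001 |R|=1.00001 →lo
  ...
  [-2.00001,-1.99986] ⇒ x*=-2.0000
Stable set (-2.0000, 0).

(-2.0000,0); λ=-4 ⇒ h* = 0.5000.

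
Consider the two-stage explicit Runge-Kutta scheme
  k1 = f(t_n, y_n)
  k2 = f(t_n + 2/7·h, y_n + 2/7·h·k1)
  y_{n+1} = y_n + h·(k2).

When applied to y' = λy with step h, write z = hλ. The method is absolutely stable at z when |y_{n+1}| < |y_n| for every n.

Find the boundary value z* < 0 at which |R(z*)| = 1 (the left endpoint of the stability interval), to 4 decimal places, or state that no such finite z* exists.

left endpoint -3.5000.

Test eqn y'=λy, z=hλ:
  k1=λy_n ⇒ h·k1=z·y_n;  k2=λ(1+2/7z)y_n ⇒ h·k2=z(1+2/7z)y_n
  y_{n+1}/y_n = 1 + z(1+2/7z) = 1 + z + 2/7z²
  ⇒ R(z) = 1 + z + 2/7z².

Need |R(x)|<1, x<0.
x=-1.57: |R|=0.1343
R=1: x+2/7x²=0 ⇒ x=−7/2=-3.5000; min R=1−1/(4·2/7)=0.1250>−1
Confirm numerically:
  x=-2.451: |R|=0.26540 <1
  x=-2.369: |R|=0.23447 <1
  x=-1.600: |R|=0.13143 <1
  x=-3.944: |R|=1.50032 >1
  x=-3.767: |R|=1.28737 >1
So |R|<1 on (-3.5000, 0).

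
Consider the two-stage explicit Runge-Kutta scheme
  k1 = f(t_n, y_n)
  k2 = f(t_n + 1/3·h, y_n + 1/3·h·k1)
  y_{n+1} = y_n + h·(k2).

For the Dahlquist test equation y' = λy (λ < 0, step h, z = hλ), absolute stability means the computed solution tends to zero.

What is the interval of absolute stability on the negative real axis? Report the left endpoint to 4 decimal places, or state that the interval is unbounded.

With y'=λy (z=hλ):
  k1=λy_n ⇒ h·k1=z·y_n;  k2=λ(1+1/3z)y_n ⇒ h·k2=z(1+1/3z)y_n
  y_{n+1}/y_n = 1 + z(1+1/3z) = 1 + z + 1/3z²
  R(z) = 1 + z + 1/3z².

Need |R(x)|<1, x<0.
x=-1.16: |R|=0.2885
R=1: x+1/3x²=0 ⇒ x=−3=-3.0000; min R=1−1/(4·1/3)=0.2500>−1
Confirm numerically:
  x=-2.838: |R|=0.84675 <1
  x=-2.094: |R|=0.36761 <1
  x=-1.224: |R|=0.27539 <1
  x=-3.478: |R|=1.55416 >1
  x=-3.108: |R|=1.11189 >1
So |R|<1 on (-3.0000, 0).

(-3.0000, 0).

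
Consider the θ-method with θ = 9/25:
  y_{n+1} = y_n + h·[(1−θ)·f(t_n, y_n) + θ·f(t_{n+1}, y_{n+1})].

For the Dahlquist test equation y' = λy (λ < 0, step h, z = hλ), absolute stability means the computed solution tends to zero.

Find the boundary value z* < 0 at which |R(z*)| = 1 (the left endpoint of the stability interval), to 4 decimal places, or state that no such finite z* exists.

On y'=λy, z=hλ:
  y_{n+1} = y_n + z·[16/25·y_n + 9/25·y_{n+1}] ⇒ (1 − 9/25z)y_{n+1} = (1 + 16/25z)y_n
  so R(z) = (1 + 16/25z)/(1 − 9/25z).

Solve |R(x)|<1 on ℝ⁻.
x=-1.53: |R|=0.0134
R=−1: 1+16/25x = −1+9/25x ⇒ -7/25x=2 ⇒ x=2/(-7/25)=-7.1429
Confirm numerically:
  x=-7.065: |R|=0.99385 <1
  x=-5.705: |R|=0.86816 <1
  x=-5.318: |R|=0.82468 <1
  x=-7.364: |R|=1.01696 >1
  x=-7.277: |R|=1.01038 >1
  x=-7.262: |R|=1.00923 >1
So |R|<1 on (-7.1429, 0).

left endpoint -7.1429.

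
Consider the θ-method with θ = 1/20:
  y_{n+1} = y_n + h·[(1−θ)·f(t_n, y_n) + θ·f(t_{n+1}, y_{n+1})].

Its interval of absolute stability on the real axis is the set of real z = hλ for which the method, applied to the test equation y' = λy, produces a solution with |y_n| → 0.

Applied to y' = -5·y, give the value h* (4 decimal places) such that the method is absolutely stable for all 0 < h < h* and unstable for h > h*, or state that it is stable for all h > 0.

(-2.2222,0); λ=-5 ⇒ h* = (20/9)/5 = 0.4444.

Test eqn y'=λy, z=hλ:
  y_{n+1} = y_n + z·[19/20·y_n + 1/20·y_{n+1}] ⇒ (1 − 1/20z)y_{n+1} = (1 + 19/20z)y_n
  ⇒ R(z) = (1 + 19/20z)/(1 − 1/20z).

Find x<0 with |R(x)|<1.
x=-1.25: |R|=0.1765
R=−1: 1+19/20x = −1+1/20x ⇒ -9/10x=2 ⇒ x=2/(-9/10)=-2.2222
Confirm numerically:
  x=-2.025: |R|=0.83882 <1
  x=-1.758: |R|=0.61596 <1
  x=-1.703: |R|=0.56937 <1
  x=-1.524: |R|=0.41609 <1
  x=-2.764: |R|=1.42840 >1
  x=-2.466: |R|=1.19532 >1
  x=-2.376: |R|=1.12370 >1
Stable set (-2.2222, 0).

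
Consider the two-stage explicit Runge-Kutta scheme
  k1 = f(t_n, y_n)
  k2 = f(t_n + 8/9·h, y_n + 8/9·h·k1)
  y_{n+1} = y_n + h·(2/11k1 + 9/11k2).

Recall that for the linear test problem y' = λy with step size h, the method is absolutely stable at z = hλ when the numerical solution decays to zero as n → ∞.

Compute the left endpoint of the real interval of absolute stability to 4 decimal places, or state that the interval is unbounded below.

z* = -1.3750.

Set f=λy, z=hλ:
  k1=λy_n ⇒ h·k1=z·y_n;  k2=λ(1+8/9z)y_n ⇒ h·k2=z(1+8/9z)y_n
  y_{n+1}/y_n = 1 + 2/11z + 9/11z(1+8/9z) = 1 + z + 8/11z²
  Hence R(z) = 1 + z + 8/11z².

Boundary: |R(x)|=1, x<0.
x=-1.4: |R|=1.0255
R=1: x+8/11x²=0 ⇒ x=−11/8=-1.3750; min R=1−1/(4·8/11)=0.6562>−1
Confirm numerically:
  x=-0.967: |R|=0.71306 <1
  x=-0.949: |R|=0.70598 <1
  x=-0.722: |R|=0.65712 <1
  x=-1.842: |R|=1.62561 >1
  x=-1.412: |R|=1.03800 >1
Interval (-1.3750, 0).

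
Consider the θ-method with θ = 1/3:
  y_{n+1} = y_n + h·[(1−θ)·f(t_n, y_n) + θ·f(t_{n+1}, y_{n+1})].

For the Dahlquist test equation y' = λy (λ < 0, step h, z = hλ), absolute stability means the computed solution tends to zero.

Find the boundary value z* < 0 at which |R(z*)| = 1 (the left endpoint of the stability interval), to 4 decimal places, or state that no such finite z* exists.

z* = -6.0000.

Test eqn y'=λy, z=hλ:
  y_{n+1} = y_n + z·[2/3·y_n + 1/3·y_{n+1}] ⇒ (1 − 1/3z)y_{n+1} = (1 + 2/3z)y_n
  R(z) = (1 + 2/3z)/(1 − 1/3z).

Need |R(x)|<1, x<0.
x=-0.82: |R|=0.3560
R=−1: 1+2/3x = −1+1/3x ⇒ -1/3x=2 ⇒ x=2/(-1/3)=-6.0000
Confirm numerically:
  x=-5.134: |R|=0.89353 <1
  x=-5.069: |R|=0.88462 <1
  x=-2.666: |R|=0.41158 <1
  x=-6.261: |R|=1.02818 >1
  x=-6.248: |R|=1.02682 >1
Stable set (-6.0000, 0).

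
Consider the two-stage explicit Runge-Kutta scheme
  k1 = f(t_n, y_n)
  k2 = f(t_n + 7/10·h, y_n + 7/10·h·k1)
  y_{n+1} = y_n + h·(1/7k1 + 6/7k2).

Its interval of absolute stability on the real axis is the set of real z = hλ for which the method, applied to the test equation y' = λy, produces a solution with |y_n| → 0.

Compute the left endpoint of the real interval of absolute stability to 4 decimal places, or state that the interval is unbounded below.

With y'=λy (z=hλ):
  k1=λy_n ⇒ h·k1=z·y_n;  k2=λ(1+7/10z)y_n ⇒ h·k2=z(1+7/10z)y_n
  y_{n+1}/y_n = 1 + 1/7z + 6/7z(1+7/10z) = 1 + z + 3/5z²
  so R(z) = 1 + z + 3/5z².

Solve |R(x)|<1 on ℝ⁻.
x=-1.46: |R|=0.8190
R=1: x+3/5x²=0 ⇒ x=−5/3=-1.6667; min R=1−1/(4·3/5)=0.5833>−1
Confirm numerically:
  x=-1.543: |R|=0.88551 <1
  x=-1.472: |R|=0.82807 <1
  x=-1.398: |R|=0.77464 <1
  x=-1.177: |R|=0.65420 <1
  x=-2.224: |R|=1.74371 >1
  x=-1.761: |R|=1.09967 >1
  x=-1.693: |R|=1.02675 >1
Interval (-1.6667, 0).

left endpoint -1.6667.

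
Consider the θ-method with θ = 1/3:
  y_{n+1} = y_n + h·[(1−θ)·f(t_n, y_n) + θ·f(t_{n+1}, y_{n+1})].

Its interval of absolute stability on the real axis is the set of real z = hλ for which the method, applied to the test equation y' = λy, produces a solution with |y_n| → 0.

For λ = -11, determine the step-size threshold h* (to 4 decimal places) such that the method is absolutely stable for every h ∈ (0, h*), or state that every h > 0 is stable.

On y'=λy, z=hλ:
  y_{n+1} = y_n + z·[2/3·y_n + 1/3·y_{n+1}] ⇒ (1 − 1/3z)y_{n+1} = (1 + 2/3z)y_n
  so R(z) = (1 + 2/3z)/(1 − 1/3z).

Boundary: |R(x)|=1, x<0.
x=-1.44: |R|=0.0270
R=−1: 1+2/3x = −1+1/3x ⇒ -1/3x=2 ⇒ x=2/(-1/3)=-6.0000
Confirm numerically:
  x=-5.819: |R|=0.97948 <1
  x=-4.406: |R|=0.78477 <1
  x=-2.937: |R|=0.48408 <1
  x=-6.191: |R|=1.02078 >1
  x=-6.160: |R|=1.01747 >1
Stable set (-6.0000, 0).

(-6.0000,0); λ=-11 ⇒ h* = (6)/11 = 0.5455.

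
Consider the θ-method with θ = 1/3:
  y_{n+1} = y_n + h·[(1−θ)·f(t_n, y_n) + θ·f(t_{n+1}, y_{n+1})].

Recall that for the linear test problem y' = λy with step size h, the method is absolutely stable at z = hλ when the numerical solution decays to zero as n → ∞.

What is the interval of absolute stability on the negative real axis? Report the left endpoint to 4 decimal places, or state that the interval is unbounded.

With y'=λy (z=hλ):
  y_{n+1} = y_n + z·[2/3·y_n + 1/3·y_{n+1}] ⇒ (1 − 1/3z)y_{n+1} = (1 + 2/3z)y_n
  Hence R(z) = (1 + 2/3z)/(1 − 1/3z).

Boundary: |R(x)|=1, x<0.
x=-1.8: |R|=0.1250
R=−1: 1+2/3x = −1+1/3x ⇒ -1/3x=2 ⇒ x=2/(-1/3)=-6.0000
Confirm numerically:
  x=-5.770: |R|=0.97377 <1
  x=-3.020: |R|=0.50498 <1
  x=-2.440: |R|=0.34559 <1
  x=-6.539: |R|=1.05650 >1
  x=-6.124: |R|=1.01359 >1
  x=-6.065: |R|=1.00717 >1
Interval (-6.0000, 0).

z∈(-6.0000,0).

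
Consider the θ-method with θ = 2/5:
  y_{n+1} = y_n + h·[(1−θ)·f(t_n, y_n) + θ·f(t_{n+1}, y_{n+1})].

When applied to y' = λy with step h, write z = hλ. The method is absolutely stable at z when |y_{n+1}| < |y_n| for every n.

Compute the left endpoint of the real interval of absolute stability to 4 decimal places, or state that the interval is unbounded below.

Test eqn y'=λy, z=hλ:
  y_{n+1} = y_n + z·[3/5·y_n + 2/5·y_{n+1}] ⇒ (1 − 2/5z)y_{n+1} = (1 + 3/5z)y_n
  Hence R(z) = (1 + 3/5z)/(1 − 2/5z).

Solve |R(x)|<1 on ℝ⁻.
x=-0.94: |R|=0.3169
R=−1: 1+3/5x = −1+2/5x ⇒ -1/5x=2 ⇒ x=2/(-1/5)=-10.0000
Confirm numerically:
  x=-9.837: |R|=0.99339 <1
  x=-7.332: |R|=0.86432 <1
  x=-6.756: |R|=0.82476 <1
  x=-6.486: |R|=0.80447 <1
  x=-10.185: |R|=1.00729 >1
  x=-10.074: |R|=1.00294 >1
So |R|<1 on (-10.0000, 0).

z* = -10.0000.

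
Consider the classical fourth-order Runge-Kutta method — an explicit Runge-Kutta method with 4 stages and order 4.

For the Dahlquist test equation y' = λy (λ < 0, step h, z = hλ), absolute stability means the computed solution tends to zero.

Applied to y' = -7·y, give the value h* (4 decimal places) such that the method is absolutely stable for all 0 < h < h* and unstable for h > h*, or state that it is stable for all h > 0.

Test eqn y'=λy, z=hλ:
  order 4, 4-stage ⇒ R(z)=1+z+z^2/2+z^3/6+z^4/24
  (e.g. R(-1.19)=0.32075, |R|=0.32075)

Need |R(x)|<1, x<0.
x=-1.19: |R|=0.3207
|R(-2.12)|=0.3808 |R(-0.94)|=0.3959 |R(-0.62)|=0.5386
Bisect:
  x_lo=-3.4153 |R|=2.4463  x_hi=-0.2304 |R|=0.7942
  mid=-1.82284 |R|=0.28909 →hi
  mid=-2.61907 |R|=0.77697 →hi
  mid=-3.01718 |R|=1.40973 →lo
  mid=-2.81812 |R|=1.05064 →lo
  mid=-2.71860 |R|=0.90401 →hi
  mid=-2.76836 |R|=0.97477 →hi
  mid=-2.79324 |R|=1.01205 →lo
  mid=-2.78080 |R|=0.99325 →hi
  mid=-2.78702 |R|=1.00261 →lo
  ...
  [-2.78547,-2.78527] ⇒ x*=-2.7853
So |R|<1 on (-2.7853, 0).

(-2.7853,0); λ=-7 ⇒ h* = 0.3979.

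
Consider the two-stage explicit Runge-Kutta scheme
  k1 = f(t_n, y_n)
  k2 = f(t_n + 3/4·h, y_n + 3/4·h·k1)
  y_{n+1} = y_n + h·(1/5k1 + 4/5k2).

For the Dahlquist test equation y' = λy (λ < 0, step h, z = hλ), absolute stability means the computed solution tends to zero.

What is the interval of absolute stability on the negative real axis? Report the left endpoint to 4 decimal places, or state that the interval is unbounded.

z∈(-1.6667,0).

Test eqn y'=λy, z=hλ:
  k1=λy_n ⇒ h·k1=z·y_n;  k2=λ(1+3/4z)y_n ⇒ h·k2=z(1+3/4z)y_n
  y_{n+1}/y_n = 1 + 1/5z + 4/5z(1+3/4z) = 1 + z + 3/5z²
  R(z) = 1 + z + 3/5z².

Need |R(x)|<1, x<0.
x=-1.44: |R|=0.8042
R=1: x+3/5x²=0 ⇒ x=−5/3=-1.6667; min R=1−1/(4·3/5)=0.5833>−1
Confirm numerically:
  x=-1.428: |R|=0.79551 <1
  x=-1.318: |R|=0.72427 <1
  x=-0.871: |R|=0.58418 <1
  x=-2.170: |R|=1.65534 >1
  x=-1.906: |R|=1.27370 >1
Stable set (-1.6667, 0).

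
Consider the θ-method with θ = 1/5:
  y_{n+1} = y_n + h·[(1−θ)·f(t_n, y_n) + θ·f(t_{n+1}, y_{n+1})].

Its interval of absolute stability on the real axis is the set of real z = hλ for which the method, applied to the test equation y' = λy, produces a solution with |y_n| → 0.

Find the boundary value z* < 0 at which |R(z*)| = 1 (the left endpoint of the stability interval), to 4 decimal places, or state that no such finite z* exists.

On y'=λy, z=hλ:
  y_{n+1} = y_n + z·[4/5·y_n + 1/5·y_{n+1}] ⇒ (1 − 1/5z)y_{n+1} = (1 + 4/5z)y_n
  Hence R(z) = (1 + 4/5z)/(1 − 1/5z).

Need |R(x)|<1, x<0.
x=-1.04: |R|=0.1391
R=−1: 1+4/5x = −1+1/5x ⇒ -3/5x=2 ⇒ x=2/(-3/5)=-3.3333
Confirm numerically:
  x=-2.992: |R|=0.87187 <1
  x=-2.200: |R|=0.52778 <1
  x=-1.763: |R|=0.30342 <1
  x=-1.353: |R|=0.06485 <1
  x=-3.866: |R|=1.18024 >1
  x=-3.582: |R|=1.08693 >1
Stable set (-3.3333, 0).

left endpoint -3.3333.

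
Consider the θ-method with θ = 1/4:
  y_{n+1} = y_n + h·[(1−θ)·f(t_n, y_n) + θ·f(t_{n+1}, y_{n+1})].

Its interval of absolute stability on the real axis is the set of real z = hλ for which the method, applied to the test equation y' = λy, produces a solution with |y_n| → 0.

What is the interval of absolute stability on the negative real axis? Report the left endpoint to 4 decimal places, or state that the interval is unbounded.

z∈(-4.0000,0).

Test eqn y'=λy, z=hλ:
  y_{n+1} = y_n + z·[3/4·y_n + 1/4·y_{n+1}] ⇒ (1 − 1/4z)y_{n+1} = (1 + 3/4z)y_n
  ⇒ R(z) = (1 + 3/4z)/(1 − 1/4z).

Need |R(x)|<1, x<0.
x=-0.63: |R|=0.4557
R=−1: 1+3/4x = −1+1/4x ⇒ -1/2x=2 ⇒ x=2/(-1/2)=-4.0000
Confirm numerically:
  x=-3.705: |R|=0.92343 <1
  x=-2.713: |R|=0.61656 <1
  x=-1.748: |R|=0.21642 <1
  x=-4.224: |R|=1.05447 >1
  x=-4.138: |R|=1.03391 >1
  x=-4.079: |R|=1.01956 >1
So |R|<1 on (-4.0000, 0).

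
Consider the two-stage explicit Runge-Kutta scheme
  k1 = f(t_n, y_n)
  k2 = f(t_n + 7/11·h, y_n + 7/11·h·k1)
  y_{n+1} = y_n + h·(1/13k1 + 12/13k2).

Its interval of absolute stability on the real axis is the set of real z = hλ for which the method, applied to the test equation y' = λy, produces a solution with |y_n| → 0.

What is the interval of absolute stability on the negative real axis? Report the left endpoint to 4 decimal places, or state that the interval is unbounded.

(-1.7024, 0).

Set f=λy, z=hλ:
  k1=λy_n ⇒ h·k1=z·y_n;  k2=λ(1+7/11z)y_n ⇒ h·k2=z(1+7/11z)y_n
  y_{n+1}/y_n = 1 + 1/13z + 12/13z(1+7/11z) = 1 + z + 84/143z²
  so R(z) = 1 + z + 84/143z².

Find x<0 with |R(x)|<1.
x=-0.64: |R|=0.6006
R=1: x+84/143x²=0 ⇒ x=−143/84=-1.7024; min R=1−1/(4·84/143)=0.5744>−1
Confirm numerically:
  x=-1.279: |R|=0.68191 <1
  x=-1.025: |R|=0.59215 <1
  x=-0.867: |R|=0.57455 <1
  x=-2.036: |R|=1.39900 >1
  x=-1.869: |R|=1.18293 >1
  x=-1.724: |R|=1.02189 >1
Stable set (-1.7024, 0).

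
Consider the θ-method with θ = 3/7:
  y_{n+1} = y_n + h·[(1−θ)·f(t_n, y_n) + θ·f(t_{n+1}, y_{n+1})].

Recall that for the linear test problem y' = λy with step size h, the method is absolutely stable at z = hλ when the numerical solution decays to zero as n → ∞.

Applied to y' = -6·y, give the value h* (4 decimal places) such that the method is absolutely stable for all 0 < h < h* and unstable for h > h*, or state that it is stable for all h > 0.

(-14.0000,0); λ=-6 ⇒ h* = (14)/6 = 2.3333.

Set f=λy, z=hλ:
  y_{n+1} = y_n + z·[4/7·y_n + 3/7·y_{n+1}] ⇒ (1 − 3/7z)y_{n+1} = (1 + 4/7z)y_n
  so R(z) = (1 + 4/7z)/(1 − 3/7z).

Find x<0 with |R(x)|<1.
x=-0.53: |R|=0.5681
R=−1: 1+4/7x = −1+3/7x ⇒ -1/7x=2 ⇒ x=2/(-1/7)=-14.0000
Confirm numerically:
  x=-12.150: |R|=0.95742 <1
  x=-9.640: |R|=0.87862 <1
  x=-7.504: |R|=0.77989 <1
  x=-6.092: |R|=0.68713 <1
  x=-14.532: |R|=1.01051 >1
  x=-14.513: |R|=1.01015 >1
  x=-14.026: |R|=1.00053 >1
So |R|<1 on (-14.0000, 0).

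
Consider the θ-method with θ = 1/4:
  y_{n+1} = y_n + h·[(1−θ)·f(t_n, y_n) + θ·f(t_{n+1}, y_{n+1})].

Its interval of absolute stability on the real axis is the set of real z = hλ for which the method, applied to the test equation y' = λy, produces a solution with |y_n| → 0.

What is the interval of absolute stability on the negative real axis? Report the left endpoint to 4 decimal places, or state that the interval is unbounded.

z∈(-4.0000,0).

Test eqn y'=λy, z=hλ:
  y_{n+1} = y_n + z·[3/4·y_n + 1/4·y_{n+1}] ⇒ (1 − 1/4z)y_{n+1} = (1 + 3/4z)y_n
  Hence R(z) = (1 + 3/4z)/(1 − 1/4z).

Need |R(x)|<1, x<0.
x=-0.89: |R|=0.2720
R=−1: 1+3/4x = −1+1/4x ⇒ -1/2x=2 ⇒ x=2/(-1/2)=-4.0000
Confirm numerically:
  x=-3.527: |R|=0.87432 <1
  x=-3.364: |R|=0.82727 <1
  x=-2.269: |R|=0.44776 <1
  x=-1.619: |R|=0.15252 <1
  x=-4.329: |R|=1.07900 >1
  x=-4.178: |R|=1.04353 >1
  x=-4.118: |R|=1.02907 >1
So |R|<1 on (-4.0000, 0).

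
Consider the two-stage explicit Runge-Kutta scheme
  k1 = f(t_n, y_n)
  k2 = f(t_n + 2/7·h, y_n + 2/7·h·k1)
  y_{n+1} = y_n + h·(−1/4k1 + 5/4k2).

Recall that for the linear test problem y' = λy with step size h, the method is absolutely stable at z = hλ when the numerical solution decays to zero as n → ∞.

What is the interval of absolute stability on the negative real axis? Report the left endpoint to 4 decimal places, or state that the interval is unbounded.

Set f=λy, z=hλ:
  k1=λy_n ⇒ h·k1=z·y_n;  k2=λ(1+2/7z)y_n ⇒ h·k2=z(1+2/7z)y_n
  y_{n+1}/y_n = 1 − 1/4z + 5/4z(1+2/7z) = 1 + z + 5/14z²
  Hence R(z) = 1 + z + 5/14z².

Need |R(x)|<1, x<0.
x=-0.85: |R|=0.4080
R=1: x+5/14x²=0 ⇒ x=−14/5=-2.8000; min R=1−1/(4·5/14)=0.3000>−1
Confirm numerically:
  x=-2.396: |R|=0.65429 <1
  x=-1.567: |R|=0.30996 <1
  x=-1.496: |R|=0.30329 <1
  x=-3.399: |R|=1.72714 >1
  x=-3.221: |R|=1.48430 >1
Interval (-2.8000, 0).

z∈(-2.8000,0).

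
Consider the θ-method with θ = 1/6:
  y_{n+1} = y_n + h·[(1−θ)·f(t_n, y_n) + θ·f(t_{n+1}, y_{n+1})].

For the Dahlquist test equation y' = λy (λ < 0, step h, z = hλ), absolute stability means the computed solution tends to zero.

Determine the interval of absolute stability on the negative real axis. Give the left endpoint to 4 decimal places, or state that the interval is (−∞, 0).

Set f=λy, z=hλ:
  y_{n+1} = y_n + z·[5/6·y_n + 1/6·y_{n+1}] ⇒ (1 − 1/6z)y_{n+1} = (1 + 5/6z)y_n
  Hence R(z) = (1 + 5/6z)/(1 − 1/6z).

Need |R(x)|<1, x<0.
x=-0.44: |R|=0.5901
R=−1: 1+5/6x = −1+1/6x ⇒ -2/3x=2 ⇒ x=2/(-2/3)=-3.0000
Confirm numerically:
  x=-2.417: |R|=0.72294 <1
  x=-2.277: |R|=0.65060 <1
  x=-2.095: |R|=0.55281 <1
  x=-3.491: |R|=1.20693 >1
  x=-3.089: |R|=1.03917 >1
Interval (-3.0000, 0).

z∈(-3.0000,0).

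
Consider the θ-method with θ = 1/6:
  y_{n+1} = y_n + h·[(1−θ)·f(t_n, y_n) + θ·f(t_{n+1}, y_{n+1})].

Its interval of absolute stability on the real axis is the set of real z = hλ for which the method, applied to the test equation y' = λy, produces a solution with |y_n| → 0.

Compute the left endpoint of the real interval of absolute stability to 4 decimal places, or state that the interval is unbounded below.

z* = -3.0000.

Set f=λy, z=hλ:
  y_{n+1} = y_n + z·[5/6·y_n + 1/6·y_{n+1}] ⇒ (1 − 1/6z)y_{n+1} = (1 + 5/6z)y_n
  ⇒ R(z) = (1 + 5/6z)/(1 − 1/6z).

Need |R(x)|<1, x<0.
x=-1.26: |R|=0.0413
R=−1: 1+5/6x = −1+1/6x ⇒ -2/3x=2 ⇒ x=2/(-2/3)=-3.0000
Confirm numerically:
  x=-2.671: |R|=0.84823 <1
  x=-2.422: |R|=0.72548 <1
  x=-2.337: |R|=0.68190 <1
  x=-1.777: |R|=0.37097 <1
  x=-3.357: |R|=1.15261 >1
  x=-3.265: |R|=1.11441 >1
  x=-3.138: |R|=1.06041 >1
Interval (-3.0000, 0).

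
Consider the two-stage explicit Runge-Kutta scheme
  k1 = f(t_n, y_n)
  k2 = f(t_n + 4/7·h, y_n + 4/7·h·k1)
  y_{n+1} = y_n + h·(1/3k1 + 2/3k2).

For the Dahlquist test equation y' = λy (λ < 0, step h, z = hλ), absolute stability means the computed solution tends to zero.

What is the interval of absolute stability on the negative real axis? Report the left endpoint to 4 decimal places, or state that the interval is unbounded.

On y'=λy, z=hλ:
  k1=λy_n ⇒ h·k1=z·y_n;  k2=λ(1+4/7z)y_n ⇒ h·k2=z(1+4/7z)y_n
  y_{n+1}/y_n = 1 + 1/3z + 2/3z(1+4/7z) = 1 + z + 8/21z²
  Hence R(z) = 1 + z + 8/21z².

Find x<0 with |R(x)|<1.
x=-1.72: |R|=0.4070
R=1: x+8/21x²=0 ⇒ x=−21/8=-2.6250; min R=1−1/(4·8/21)=0.3438>−1
Confirm numerically:
  x=-2.392: |R|=0.78768 <1
  x=-1.456: |R|=0.35159 <1
  x=-1.418: |R|=0.34799 <1
  x=-1.392: |R|=0.34616 <1
  x=-3.073: |R|=1.52446 >1
  x=-2.879: |R|=1.27858 >1
  x=-2.874: |R|=1.27262 >1
Stable set (-2.6250, 0).

z∈(-2.6250,0).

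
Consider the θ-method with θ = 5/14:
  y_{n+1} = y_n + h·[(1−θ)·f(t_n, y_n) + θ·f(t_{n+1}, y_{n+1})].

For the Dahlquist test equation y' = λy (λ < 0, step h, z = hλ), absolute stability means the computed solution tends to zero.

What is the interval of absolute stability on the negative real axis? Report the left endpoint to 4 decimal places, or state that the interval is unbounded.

(-7.0000, 0).

Set f=λy, z=hλ:
  y_{n+1} = y_n + z·[9/14·y_n + 5/14·y_{n+1}] ⇒ (1 − 5/14z)y_{n+1} = (1 + 9/14z)y_n
  Hence R(z) = (1 + 9/14z)/(1 − 5/14z).

Need |R(x)|<1, x<0.
x=-0.31: |R|=0.7209
R=−1: 1+9/14x = −1+5/14x ⇒ -2/7x=2 ⇒ x=2/(-2/7)=-7.0000
Confirm numerically:
  x=-6.512: |R|=0.95808 <1
  x=-6.511: |R|=0.95799 <1
  x=-5.990: |R|=0.90808 <1
  x=-5.953: |R|=0.90431 <1
  x=-7.261: |R|=1.02075 >1
  x=-7.163: |R|=1.01309 >1
  x=-7.033: |R|=1.00268 >1
Stable set (-7.0000, 0).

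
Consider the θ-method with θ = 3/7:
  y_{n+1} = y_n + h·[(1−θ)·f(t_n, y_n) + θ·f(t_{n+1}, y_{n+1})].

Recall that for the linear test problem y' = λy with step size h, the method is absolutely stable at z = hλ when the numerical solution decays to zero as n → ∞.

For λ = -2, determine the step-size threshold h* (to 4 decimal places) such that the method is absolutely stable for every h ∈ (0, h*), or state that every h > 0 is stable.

On y'=λy, z=hλ:
  y_{n+1} = y_n + z·[4/7·y_n + 3/7·y_{n+1}] ⇒ (1 − 3/7z)y_{n+1} = (1 + 4/7z)y_n
  ⇒ R(z) = (1 + 4/7z)/(1 − 3/7z).

Find x<0 with |R(x)|<1.
x=-0.39: |R|=0.6659
R=−1: 1+4/7x = −1+3/7x ⇒ -1/7x=2 ⇒ x=2/(-1/7)=-14.0000
Confirm numerically:
  x=-13.753: |R|=0.99488 <1
  x=-12.264: |R|=0.96036 <1
  x=-10.304: |R|=0.90251 <1
  x=-7.206: |R|=0.76260 <1
  x=-14.519: |R|=1.01027 >1
  x=-14.128: |R|=1.00259 >1
Stable set (-14.0000, 0).

(-14.0000,0); λ=-2 ⇒ h* = (14)/2 = 7.0000.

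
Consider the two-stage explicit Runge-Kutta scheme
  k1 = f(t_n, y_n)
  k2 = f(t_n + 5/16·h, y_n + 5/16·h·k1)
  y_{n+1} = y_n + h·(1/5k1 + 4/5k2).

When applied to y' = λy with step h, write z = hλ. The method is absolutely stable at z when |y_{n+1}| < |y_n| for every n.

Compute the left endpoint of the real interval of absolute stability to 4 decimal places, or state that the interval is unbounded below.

With y'=λy (z=hλ):
  k1=λy_n ⇒ h·k1=z·y_n;  k2=λ(1+5/16z)y_n ⇒ h·k2=z(1+5/16z)y_n
  y_{n+1}/y_n = 1 + 1/5z + 4/5z(1+5/16z) = 1 + z + 1/4z²
  Hence R(z) = 1 + z + 1/4z².

Boundary: |R(x)|=1, x<0.
x=-1.37: |R|=0.0992
R=1: x+1/4x²=0 ⇒ x=−4=-4.0000; min R=1−1/(4·1/4)=0.0000>−1
Confirm numerically:
  x=-3.024: |R|=0.26214 <1
  x=-1.940: |R|=0.00090 <1
  x=-1.642: |R|=0.03204 <1
  x=-4.525: |R|=1.59391 >1
  x=-4.512: |R|=1.57754 >1
  x=-4.097: |R|=1.09935 >1
So |R|<1 on (-4.0000, 0).

left endpoint -4.0000.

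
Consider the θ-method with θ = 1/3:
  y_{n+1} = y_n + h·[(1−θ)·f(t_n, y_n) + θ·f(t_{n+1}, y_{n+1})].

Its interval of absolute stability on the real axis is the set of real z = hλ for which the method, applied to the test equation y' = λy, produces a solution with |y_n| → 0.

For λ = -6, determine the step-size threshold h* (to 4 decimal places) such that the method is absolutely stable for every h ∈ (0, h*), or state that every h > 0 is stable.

Set f=λy, z=hλ:
  y_{n+1} = y_n + z·[2/3·y_n + 1/3·y_{n+1}] ⇒ (1 − 1/3z)y_{n+1} = (1 + 2/3z)y_n
  R(z) = (1 + 2/3z)/(1 − 1/3z).

Boundary: |R(x)|=1, x<0.
x=-1.11: |R|=0.1898
R=−1: 1+2/3x = −1+1/3x ⇒ -1/3x=2 ⇒ x=2/(-1/3)=-6.0000
Confirm numerically:
  x=-5.419: |R|=0.93099 <1
  x=-3.141: |R|=0.53444 <1
  x=-2.414: |R|=0.33764 <1
  x=-6.463: |R|=1.04893 >1
  x=-6.099: |R|=1.01088 >1
  x=-6.048: |R|=1.00531 >1
So |R|<1 on (-6.0000, 0).

(-6.0000,0); λ=-6 ⇒ h* = (6)/6 = 1.0000.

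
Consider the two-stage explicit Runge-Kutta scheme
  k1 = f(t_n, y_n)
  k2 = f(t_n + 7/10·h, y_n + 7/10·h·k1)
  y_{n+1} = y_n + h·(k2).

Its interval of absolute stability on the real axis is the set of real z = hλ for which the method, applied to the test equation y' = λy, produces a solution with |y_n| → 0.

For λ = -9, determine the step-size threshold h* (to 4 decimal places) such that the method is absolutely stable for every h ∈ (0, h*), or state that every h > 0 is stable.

(-1.4286,0); λ=-9 ⇒ h* = (10/7)/9 = 0.1587.

Test eqn y'=λy, z=hλ:
  k1=λy_n ⇒ h·k1=z·y_n;  k2=λ(1+7/10z)y_n ⇒ h·k2=z(1+7/10z)y_n
  y_{n+1}/y_n = 1 + z(1+7/10z) = 1 + z + 7/10z²
  so R(z) = 1 + z + 7/10z².

Need |R(x)|<1, x<0.
x=-1.53: |R|=1.1086
R=1: x+7/10x²=0 ⇒ x=−10/7=-1.4286; min R=1−1/(4·7/10)=0.6429>−1
Confirm numerically:
  x=-1.292: |R|=0.87648 <1
  x=-1.203: |R|=0.81005 <1
  x=-1.068: |R|=0.73044 <1
  x=-1.617: |R|=1.21328 >1
  x=-1.544: |R|=1.12476 >1
  x=-1.540: |R|=1.12012 >1
So |R|<1 on (-1.4286, 0).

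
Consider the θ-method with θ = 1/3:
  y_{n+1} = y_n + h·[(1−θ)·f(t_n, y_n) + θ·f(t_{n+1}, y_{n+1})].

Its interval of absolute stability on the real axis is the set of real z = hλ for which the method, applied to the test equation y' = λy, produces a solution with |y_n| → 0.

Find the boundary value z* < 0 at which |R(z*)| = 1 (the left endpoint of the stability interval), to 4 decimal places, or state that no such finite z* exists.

left endpoint -6.0000.

With y'=λy (z=hλ):
  y_{n+1} = y_n + z·[2/3·y_n + 1/3·y_{n+1}] ⇒ (1 − 1/3z)y_{n+1} = (1 + 2/3z)y_n
  so R(z) = (1 + 2/3z)/(1 − 1/3z).

Boundary: |R(x)|=1, x<0.
x=-0.38: |R|=0.6627
R=−1: 1+2/3x = −1+1/3x ⇒ -1/3x=2 ⇒ x=2/(-1/3)=-6.0000
Confirm numerically:
  x=-5.744: |R|=0.97072 <1
  x=-4.965: |R|=0.87006 <1
  x=-4.900: |R|=0.86076 <1
  x=-2.743: |R|=0.43287 <1
  x=-6.153: |R|=1.01672 >1
  x=-6.066: |R|=1.00728 >1
So |R|<1 on (-6.0000, 0).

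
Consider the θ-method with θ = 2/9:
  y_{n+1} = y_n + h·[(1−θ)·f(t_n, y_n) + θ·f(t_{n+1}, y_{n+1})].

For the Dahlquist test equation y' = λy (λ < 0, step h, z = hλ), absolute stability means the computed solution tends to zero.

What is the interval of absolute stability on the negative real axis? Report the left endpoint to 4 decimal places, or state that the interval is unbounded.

On y'=λy, z=hλ:
  y_{n+1} = y_n + z·[7/9·y_n + 2/9·y_{n+1}] ⇒ (1 − 2/9z)y_{n+1} = (1 + 7/9z)y_n
  ⇒ R(z) = (1 + 7/9z)/(1 − 2/9z).

Need |R(x)|<1, x<0.
x=-1.41: |R|=0.0736
R=−1: 1+7/9x = −1+2/9x ⇒ -5/9x=2 ⇒ x=2/(-5/9)=-3.6000
Confirm numerically:
  x=-3.049: |R|=0.81753 <1
  x=-1.896: |R|=0.33396 <1
  x=-1.657: |R|=0.21106 <1
  x=-3.781: |R|=1.05464 >1
  x=-3.778: |R|=1.05376 >1
Stable set (-3.6000, 0).

(-3.6000, 0).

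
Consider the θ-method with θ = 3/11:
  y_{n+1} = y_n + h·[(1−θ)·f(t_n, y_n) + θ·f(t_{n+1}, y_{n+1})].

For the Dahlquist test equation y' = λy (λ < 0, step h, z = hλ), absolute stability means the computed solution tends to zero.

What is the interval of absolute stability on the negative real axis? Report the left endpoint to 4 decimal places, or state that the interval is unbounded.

z∈(-4.4000,0).

Set f=λy, z=hλ:
  y_{n+1} = y_n + z·[8/11·y_n + 3/11·y_{n+1}] ⇒ (1 − 3/11z)y_{n+1} = (1 + 8/11z)y_n
  so R(z) = (1 + 8/11z)/(1 − 3/11z).

Solve |R(x)|<1 on ℝ⁻.
x=-1.62: |R|=0.1236
R=−1: 1+8/11x = −1+3/11x ⇒ -5/11x=2 ⇒ x=2/(-5/11)=-4.4000
Confirm numerically:
  x=-3.716: |R|=0.84558 <1
  x=-3.247: |R|=0.72205 <1
  x=-2.553: |R|=0.50506 <1
  x=-4.548: |R|=1.03003 >1
  x=-4.483: |R|=1.01697 >1
Interval (-4.4000, 0).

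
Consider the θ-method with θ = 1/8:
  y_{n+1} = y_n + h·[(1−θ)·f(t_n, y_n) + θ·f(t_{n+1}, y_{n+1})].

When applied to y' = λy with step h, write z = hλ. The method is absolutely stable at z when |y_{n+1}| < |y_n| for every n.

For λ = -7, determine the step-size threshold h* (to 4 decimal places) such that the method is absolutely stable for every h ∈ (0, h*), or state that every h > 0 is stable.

On y'=λy, z=hλ:
  y_{n+1} = y_n + z·[7/8·y_n + 1/8·y_{n+1}] ⇒ (1 − 1/8z)y_{n+1} = (1 + 7/8z)y_n
  so R(z) = (1 + 7/8z)/(1 − 1/8z).

Find x<0 with |R(x)|<1.
x=-1.76: |R|=0.4426
R=−1: 1+7/8x = −1+1/8x ⇒ -3/4x=2 ⇒ x=2/(-3/4)=-2.6667
Confirm numerically:
  x=-2.584: |R|=0.95314 <1
  x=-1.971: |R|=0.58139 <1
  x=-1.149: |R|=0.00470 <1
  x=-3.076: |R|=1.22174 >1
  x=-2.959: |R|=1.16005 >1
Stable set (-2.6667, 0).

(-2.6667,0); λ=-7 ⇒ h* = (8/3)/7 = 0.3810.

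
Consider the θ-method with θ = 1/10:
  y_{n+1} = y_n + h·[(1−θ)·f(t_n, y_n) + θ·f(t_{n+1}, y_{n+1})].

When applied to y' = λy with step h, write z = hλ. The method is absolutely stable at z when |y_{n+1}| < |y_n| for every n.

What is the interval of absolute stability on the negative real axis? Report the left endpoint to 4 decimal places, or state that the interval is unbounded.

Set f=λy, z=hλ:
  y_{n+1} = y_n + z·[9/10·y_n + 1/10·y_{n+1}] ⇒ (1 − 1/10z)y_{n+1} = (1 + 9/10z)y_n
  so R(z) = (1 + 9/10z)/(1 − 1/10z).

Solve |R(x)|<1 on ℝ⁻.
x=-0.86: |R|=0.2081
R=−1: 1+9/10x = −1+1/10x ⇒ -4/5x=2 ⇒ x=2/(-4/5)=-2.5000
Confirm numerically:
  x=-2.154: |R|=0.77226 <1
  x=-1.954: |R|=0.63460 <1
  x=-1.587: |R|=0.36964 <1
  x=-2.776: |R|=1.17282 >1
  x=-2.746: |R|=1.15440 >1
Stable set (-2.5000, 0).

(-2.5000, 0).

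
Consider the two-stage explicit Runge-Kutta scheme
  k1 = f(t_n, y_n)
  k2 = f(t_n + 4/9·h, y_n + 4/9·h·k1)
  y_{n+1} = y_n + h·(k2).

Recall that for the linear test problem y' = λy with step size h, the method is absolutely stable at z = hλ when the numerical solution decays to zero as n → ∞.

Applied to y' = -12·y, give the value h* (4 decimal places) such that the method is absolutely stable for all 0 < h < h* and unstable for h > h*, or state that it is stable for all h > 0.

On y'=λy, z=hλ:
  k1=λy_n ⇒ h·k1=z·y_n;  k2=λ(1+4/9z)y_n ⇒ h·k2=z(1+4/9z)y_n
  y_{n+1}/y_n = 1 + z(1+4/9z) = 1 + z + 4/9z²
  ⇒ R(z) = 1 + z + 4/9z².

Solve |R(x)|<1 on ℝ⁻.
x=-1.73: |R|=0.6002
R=1: x+4/9x²=0 ⇒ x=−9/4=-2.2500; min R=1−1/(4·4/9)=0.4375>−1
Confirm numerically:
  x=-2.152: |R|=0.90627 <1
  x=-1.664: |R|=0.56662 <1
  x=-1.445: |R|=0.48301 <1
  x=-1.134: |R|=0.43754 <1
  x=-2.819: |R|=1.71289 >1
  x=-2.490: |R|=1.26560 >1
Interval (-2.2500, 0).

(-2.2500,0); λ=-12 ⇒ h* = (9/4)/12 = 0.1875.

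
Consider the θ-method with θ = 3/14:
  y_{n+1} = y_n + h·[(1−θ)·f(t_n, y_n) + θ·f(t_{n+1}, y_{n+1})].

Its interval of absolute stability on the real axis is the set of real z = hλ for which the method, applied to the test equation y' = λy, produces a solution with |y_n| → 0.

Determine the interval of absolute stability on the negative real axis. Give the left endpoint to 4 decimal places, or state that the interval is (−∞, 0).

z∈(-3.5000,0).

Set f=λy, z=hλ:
  y_{n+1} = y_n + z·[11/14·y_n + 3/14·y_{n+1}] ⇒ (1 − 3/14z)y_{n+1} = (1 + 11/14z)y_n
  Hence R(z) = (1 + 11/14z)/(1 − 3/14z).

Solve |R(x)|<1 on ℝ⁻.
x=-1.25: |R|=0.0141
R=−1: 1+11/14x = −1+3/14x ⇒ -4/7x=2 ⇒ x=2/(-4/7)=-3.5000
Confirm numerically:
  x=-3.357: |R|=0.95247 <1
  x=-2.657: |R|=0.69305 <1
  x=-2.002: |R|=0.40098 <1
  x=-4.077: |R|=1.17597 >1
  x=-3.771: |R|=1.08565 >1
Interval (-3.5000, 0).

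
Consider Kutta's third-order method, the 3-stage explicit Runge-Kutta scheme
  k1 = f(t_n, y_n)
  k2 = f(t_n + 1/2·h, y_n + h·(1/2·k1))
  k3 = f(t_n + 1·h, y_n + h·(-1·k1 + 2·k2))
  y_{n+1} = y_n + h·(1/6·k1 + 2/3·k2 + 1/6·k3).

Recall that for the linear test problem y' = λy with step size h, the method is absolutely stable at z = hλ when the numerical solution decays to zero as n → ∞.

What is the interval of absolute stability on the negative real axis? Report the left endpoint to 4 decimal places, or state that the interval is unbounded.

With y'=λy (z=hλ):
  order 3, 3-stage ⇒ R(z)=1+z+z^2/2+z^3/6
  (e.g. R(-1.65)=-0.03744, |R|=0.03744)

Solve |R(x)|<1 on ℝ⁻.
x=-1.65: |R|=0.0374
|R(-2.78)|=1.4966 |R(-2.34)|=0.7377 |R(-0.59)|=0.5498
Bisect:
  x_lo=-2.8308 |R|=1.6049  x_hi=-0.0805 |R|=0.9226
  mid=-1.45568 |R|=0.08973 →hi
  mid=-2.14326 |R|=0.48734 →hi
  mid=-2.48705 |R|=0.95825 →hi
  mid=-2.65894 |R|=1.25707 →lo
  mid=-2.57300 |R|=1.10185 →lo
  mid=-2.53002 |R|=1.02864 →lo
  mid=-2.50854 |R|=0.99309 →hi
  mid=-2.51928 |R|=1.01078 →lo
  mid=-2.51391 |R|=1.00191 →lo
  mid=-2.51122 |R|=0.99750 →hi
  ...
  [-2.51290,-2.51273] ⇒ x*=-2.5127
So |R|<1 on (-2.5127, 0).

(-2.5127, 0).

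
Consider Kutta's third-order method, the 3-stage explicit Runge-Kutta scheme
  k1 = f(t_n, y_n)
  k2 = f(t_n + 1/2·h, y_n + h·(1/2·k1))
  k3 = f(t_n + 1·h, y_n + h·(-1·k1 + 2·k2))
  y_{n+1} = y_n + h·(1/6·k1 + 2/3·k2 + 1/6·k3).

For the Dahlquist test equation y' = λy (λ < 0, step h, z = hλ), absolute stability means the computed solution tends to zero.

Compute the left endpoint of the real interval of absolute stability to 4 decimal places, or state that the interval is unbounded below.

z* = -2.5127.

On y'=λy, z=hλ:
  order 3, 3-stage ⇒ R(z)=1+z+z^2/2+z^3/6
  (e.g. R(-1.56)=0.02406, |R|=0.02406)

Find x<0 with |R(x)|<1.
x=-1.56: |R|=0.0241
|R(-2.11)|=0.4496 |R(-1.59)|=0.0041 |R(-0.86)|=0.4038
Bisect:
  x_lo=-3.3288 |R|=2.9360  x_hi=-0.2700 |R|=0.7632
  mid=-1.79940 |R|=0.15151 →hi
  mid=-2.56410 |R|=1.08645 →lo
  mid=-2.18175 |R|=0.53260 →hi
  mid=-2.37292 |R|=0.78444 →hi
  mid=-2.46851 |R|=0.92873 →hi
  mid=-2.51630 |R|=1.00586 →lo
  mid=-2.49241 |R|=0.96687 →hi
  mid=-2.50436 |R|=0.98626 →hi
  ...
  [-2.51276,-2.51257] ⇒ x*=-2.5127
So |R|<1 on (-2.5127, 0).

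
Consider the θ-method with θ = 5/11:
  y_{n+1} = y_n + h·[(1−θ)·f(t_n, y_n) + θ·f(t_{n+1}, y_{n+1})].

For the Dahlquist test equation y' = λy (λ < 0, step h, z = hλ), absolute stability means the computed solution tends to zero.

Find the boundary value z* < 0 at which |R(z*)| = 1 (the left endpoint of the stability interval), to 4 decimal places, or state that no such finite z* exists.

With y'=λy (z=hλ):
  y_{n+1} = y_n + z·[6/11·y_n + 5/11·y_{n+1}] ⇒ (1 − 5/11z)y_{n+1} = (1 + 6/11z)y_n
  so R(z) = (1 + 6/11z)/(1 − 5/11z).

Boundary: |R(x)|=1, x<0.
x=-1.02: |R|=0.3031
R=−1: 1+6/11x = −1+5/11x ⇒ -1/11x=2 ⇒ x=2/(-1/11)=-22.0000
Confirm numerically:
  x=-19.810: |R|=0.98010 <1
  x=-19.343: |R|=0.97533 <1
  x=-9.055: |R|=0.76997 <1
  x=-22.538: |R|=1.00435 >1
  x=-22.367: |R|=1.00299 >1
  x=-22.201: |R|=1.00165 >1
Interval (-22.0000, 0).

left endpoint -22.0000.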